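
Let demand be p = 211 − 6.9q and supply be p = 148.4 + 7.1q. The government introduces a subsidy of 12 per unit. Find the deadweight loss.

5.14

Competitive equilibrium: 211 − 6.9q = 148.4 + 7.1q → q* = 4.4714, p* = 180.1471.
The subsidy lowers effective supply by 12: p = 136.4 + 7.1q.
New quantity: 211 − 6.9q = 136.4 + 7.1q → q' = 5.3286.
Overproduction Δq = 5.3286 − 4.4714 = 0.8572; wedge = subsidy = 12.
The triangle = ½ × 0.8572 × 12 = 5.14.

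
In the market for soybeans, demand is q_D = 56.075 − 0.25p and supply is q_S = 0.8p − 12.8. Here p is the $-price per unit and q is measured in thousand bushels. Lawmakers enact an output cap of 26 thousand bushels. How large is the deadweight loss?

$490.98 thousand

In inverse form: demand p = 224.3 − 4q, supply p = 16 + 1.25q.
Competitive equilibrium: 224.3 − 4q = 16 + 1.25q → q* = 39.6762, p* = 65.5952.
At q = 26: demand price = 224.3 − 4·26 = 120.3; supply price = 16 + 1.25·26 = 48.5.
Δq = 39.6762 − 26 = 13.6762; wedge = 120.3 − 48.5 = 71.8.
DWL = ½ × 13.6762 × 71.8 = $490.98 thousand.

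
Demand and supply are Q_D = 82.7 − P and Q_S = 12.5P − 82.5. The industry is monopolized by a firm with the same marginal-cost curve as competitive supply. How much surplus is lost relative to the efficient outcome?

In inverse form: demand P = 82.7 − Q, supply P = 6.6 + 0.08Q.
Competitive equilibrium: 82.7 − Q = 6.6 + 0.08Q → Q* = 70.463, P* = 12.237.
Marginal revenue: MR = 82.7 − 2Q. Set MR = MC: 82.7 − 2Q = 6.6 + 0.08Q → Q_m = 36.5865.
Price P_m = 82.7 − 1·36.5865 = 46.1135; MC(Q_m) = 6.6 + 0.08·36.5865 = 9.5269.
Competitive Q* = 70.463, so ΔQ = 33.8765; wedge = 46.1135 − 9.5269 = 36.5866.
Welfare loss = ½ × 33.8765 × 36.5866 = 619.71.

619.71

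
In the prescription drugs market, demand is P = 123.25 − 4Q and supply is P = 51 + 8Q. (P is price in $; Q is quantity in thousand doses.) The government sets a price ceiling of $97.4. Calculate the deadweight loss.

Competitive equilibrium: 123.25 − 4Q = 51 + 8Q → Q* = 6.0208, P* = 99.1667.
At the ceiling P = 97.4, quantity supplied = (97.4 − 51)/8 = 5.8.
Willingness to pay at Q' = 5.8: 123.25 − 4·5.8 = 100.05.
ΔQ = 6.0208 − 5.8 = 0.2208; wedge = 100.05 − 97.4 = 2.65.
Deadweight loss = ½ × 0.2208 × 2.65 = $0.29 thousand.

$0.29 thousand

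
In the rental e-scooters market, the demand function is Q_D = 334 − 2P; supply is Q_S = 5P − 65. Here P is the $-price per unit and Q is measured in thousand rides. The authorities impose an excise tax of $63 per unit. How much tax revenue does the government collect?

In inverse form: demand P = 167 − 0.5Q, supply P = 13 + 0.2Q.
Competitive equilibrium: 167 − 0.5Q = 13 + 0.2Q → Q* = 220, P* = 57.
With the tax, the buyer price exceeds the seller price by 63: (167 − 0.5Q) − (13 + 0.2Q) = 63 → Q' = 130.
Tax revenue = 63 × 130 = $8190 thousand.

$8190 thousand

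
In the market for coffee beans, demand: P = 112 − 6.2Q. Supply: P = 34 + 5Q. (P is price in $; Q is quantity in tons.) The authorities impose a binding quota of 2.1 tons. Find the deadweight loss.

Competitive equilibrium: 112 − 6.2Q = 34 + 5Q → Q* = 6.9643, P* = 68.8214.
At Q = 2.1: demand price = 112 − 6.2·2.1 = 98.98; supply price = 34 + 5·2.1 = 44.5.
ΔQ = 6.9643 − 2.1 = 4.8643; wedge = 98.98 − 44.5 = 54.48.
DWL = ½ × 4.8643 × 54.48 = $132.50.

$132.50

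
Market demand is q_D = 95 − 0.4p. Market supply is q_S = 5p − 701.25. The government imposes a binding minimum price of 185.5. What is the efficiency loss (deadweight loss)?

In inverse form: demand p = 237.5 − 2.5q, supply p = 140.25 + 0.2q.
Competitive equilibrium: 237.5 − 2.5q = 140.25 + 0.2q → q* = 36.0185, p* = 147.4537.
At the floor p = 185.5, quantity demanded = (237.5 − 185.5)/2.5 = 20.8.
Sellers' marginal cost at q' = 20.8: 140.25 + 0.2·20.8 = 144.41.
Δq = 36.0185 − 20.8 = 15.2185; wedge = 185.5 − 144.41 = 41.09.
Welfare loss = ½ × 15.2185 × 41.09 = 312.66.

312.66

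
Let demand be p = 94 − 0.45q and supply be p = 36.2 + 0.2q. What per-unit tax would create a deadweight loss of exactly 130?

13

Competitive equilibrium: 94 − 0.45q = 36.2 + 0.2q → q* = 88.9231, p* = 53.9846.
A tax t gives Δq = t/0.65 and wedge t, so DWL = t²/1.3.
t²/1.3 = 130 → t² = 169 → t = 13.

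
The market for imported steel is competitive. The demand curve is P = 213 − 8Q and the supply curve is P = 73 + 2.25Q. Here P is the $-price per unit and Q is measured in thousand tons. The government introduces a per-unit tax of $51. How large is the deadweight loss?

$126.88 thousand

Competitive equilibrium: 213 − 8Q = 73 + 2.25Q → Q* = 13.6585, P* = 103.7317.
With the tax, the buyer price exceeds the seller price by 51: (213 − 8Q) − (73 + 2.25Q) = 51 → Q' = 8.6829.
ΔQ = 13.6585 − 8.6829 = 4.9756; the wedge equals the tax, 51.
The triangle = ½ × 4.9756 × 51 = $126.88 thousand.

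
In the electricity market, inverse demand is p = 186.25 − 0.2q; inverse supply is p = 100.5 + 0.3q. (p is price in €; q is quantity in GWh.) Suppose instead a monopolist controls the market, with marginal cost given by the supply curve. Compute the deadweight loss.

Competitive equilibrium: 186.25 − 0.2q = 100.5 + 0.3q → q* = 171.5, p* = 151.95.
Marginal revenue: MR = 186.25 − 0.4q. Set MR = MC: 186.25 − 0.4q = 100.5 + 0.3q → q_m = 122.5.
Price p_m = 186.25 − 0.2·122.5 = 161.75; MC(q_m) = 100.5 + 0.3·122.5 = 137.25.
Competitive q* = 171.5, so Δq = 49; wedge = 161.75 − 137.25 = 24.5.
Welfare loss = ½ × 49 × 24.5 = €600.25.

€600.25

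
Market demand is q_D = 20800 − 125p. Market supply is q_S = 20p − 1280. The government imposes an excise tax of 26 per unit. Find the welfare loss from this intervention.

5827.59

In inverse form: demand p = 166.4 − 0.008q, supply p = 64 + 0.05q.
Competitive equilibrium: 166.4 − 0.008q = 64 + 0.05q → q* = 1765.5172, p* = 152.2759.
With the tax, the buyer price exceeds the seller price by 26: (166.4 − 0.008q) − (64 + 0.05q) = 26 → q' = 1317.2414.
Δq = 1765.5172 − 1317.2414 = 448.2758; the wedge equals the tax, 26.
Deadweight loss = ½ × 448.2758 × 26 = 5827.59.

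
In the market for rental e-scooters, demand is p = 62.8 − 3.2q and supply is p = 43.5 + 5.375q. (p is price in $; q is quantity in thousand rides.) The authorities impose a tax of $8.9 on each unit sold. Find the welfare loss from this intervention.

$4.62 thousand

Competitive equilibrium: 62.8 − 3.2q = 43.5 + 5.375q → q* = 2.2507, p* = 55.5977.
With the tax, the buyer price exceeds the seller price by 8.9: (62.8 − 3.2q) − (43.5 + 5.375q) = 8.9 → q' = 1.2128.
Δq = 2.2507 − 1.2128 = 1.0379; the wedge equals the tax, 8.9.
DWL = ½ × 1.0379 × 8.9 = $4.62 thousand.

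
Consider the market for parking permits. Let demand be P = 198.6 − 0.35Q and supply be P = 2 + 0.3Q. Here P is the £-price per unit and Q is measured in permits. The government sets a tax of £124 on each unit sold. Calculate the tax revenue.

Competitive equilibrium: 198.6 − 0.35Q = 2 + 0.3Q → Q* = 302.4615, P* = 92.7385.
With the tax, the buyer price exceeds the seller price by 124: (198.6 − 0.35Q) − (2 + 0.3Q) = 124 → Q' = 111.6923.
Tax revenue = 124 × 111.6923 = £13849.85.

£13849.85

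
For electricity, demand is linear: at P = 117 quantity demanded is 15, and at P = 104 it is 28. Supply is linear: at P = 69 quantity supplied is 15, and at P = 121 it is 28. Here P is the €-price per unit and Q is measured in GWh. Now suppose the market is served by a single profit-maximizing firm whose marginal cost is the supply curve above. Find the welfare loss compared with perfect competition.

€42.025

Demand slope = (104 − 117)/(28 − 15) = −1, so P = 132 − Q.
Supply slope = (121 − 69)/(28 − 15) = 4, so P = 9 + 4Q.
Competitive equilibrium: 132 − Q = 9 + 4Q → Q* = 24.6, P* = 107.4.
Marginal revenue: MR = 132 − 2Q. Set MR = MC: 132 − 2Q = 9 + 4Q → Q_m = 20.5.
Price P_m = 132 − 1·20.5 = 111.5; MC(Q_m) = 9 + 4·20.5 = 91.
Competitive Q* = 24.6, so ΔQ = 4.1; wedge = 111.5 − 91 = 20.5.
The triangle = ½ × 4.1 × 20.5 = €42.025.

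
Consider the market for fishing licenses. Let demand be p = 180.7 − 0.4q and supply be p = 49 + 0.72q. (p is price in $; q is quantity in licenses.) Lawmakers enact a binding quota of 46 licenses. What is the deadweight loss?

Competitive equilibrium: 180.7 − 0.4q = 49 + 0.72q → q* = 117.58929, p* = 133.66429.
At q = 46: demand price = 180.7 − 0.4·46 = 162.3; supply price = 49 + 0.72·46 = 82.12.
Δq = 117.58929 − 46 = 71.58929; wedge = 162.3 − 82.12 = 80.18.
Deadweight loss = ½ × 71.58929 × 80.18 = $2870.01.

$2870.01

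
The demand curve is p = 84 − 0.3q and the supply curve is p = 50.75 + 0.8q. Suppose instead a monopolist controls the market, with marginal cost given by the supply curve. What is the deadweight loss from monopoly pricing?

Competitive equilibrium: 84 − 0.3q = 50.75 + 0.8q → q* = 30.2273, p* = 74.9318.
Marginal revenue: MR = 84 − 0.6q. Set MR = MC: 84 − 0.6q = 50.75 + 0.8q → q_m = 23.75.
Price p_m = 84 − 0.3·23.75 = 76.875; MC(q_m) = 50.75 + 0.8·23.75 = 69.75.
Competitive q* = 30.2273, so Δq = 6.4773; wedge = 76.875 − 69.75 = 7.125.
The triangle = ½ × 6.4773 × 7.125 = 23.08.

23.08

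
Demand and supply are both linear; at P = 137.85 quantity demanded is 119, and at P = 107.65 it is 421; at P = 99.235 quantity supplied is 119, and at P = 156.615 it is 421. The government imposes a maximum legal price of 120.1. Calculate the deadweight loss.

78.99

Demand slope = (107.65 − 137.85)/(421 − 119) = −0.1, so P = 149.75 − 0.1Q.
Supply slope = (156.615 − 99.235)/(421 − 119) = 0.19, so P = 76.625 + 0.19Q.
Competitive equilibrium: 149.75 − 0.1Q = 76.625 + 0.19Q → Q* = 252.1552, P* = 124.5345.
At the ceiling P = 120.1, quantity supplied = (120.1 − 76.625)/0.19 = 228.8158.
Willingness to pay at Q' = 228.8158: 149.75 − 0.1·228.8158 = 126.8684.
ΔQ = 252.1552 − 228.8158 = 23.3394; wedge = 126.8684 − 120.1 = 6.7684.
The triangle = ½ × 23.3394 × 6.7684 = 78.99.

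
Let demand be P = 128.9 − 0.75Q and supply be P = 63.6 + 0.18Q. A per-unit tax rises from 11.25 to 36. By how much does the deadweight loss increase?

628.73

Competitive equilibrium: 128.9 − 0.75Q = 63.6 + 0.18Q → Q* = 70.2151, P* = 76.2387.
For a per-unit tax t: ΔQ = t/0.93, so DWL = ½·t·(t/0.93) = t²/1.86.
At t = 11.25: DWL = 68.044. At t = 36: DWL = 696.774.
Increase = 696.774 − 68.044 = 628.73.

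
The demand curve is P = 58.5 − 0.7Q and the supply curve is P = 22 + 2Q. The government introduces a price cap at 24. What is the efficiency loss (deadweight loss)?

Competitive equilibrium: 58.5 − 0.7Q = 22 + 2Q → Q* = 13.5185, P* = 49.037.
At the ceiling P = 24, quantity supplied = (24 − 22)/2 = 1.
Willingness to pay at Q' = 1: 58.5 − 0.7·1 = 57.8.
ΔQ = 13.5185 − 1 = 12.5185; wedge = 57.8 − 24 = 33.8.
DWL = ½ × 12.5185 × 33.8 = 211.56.

211.56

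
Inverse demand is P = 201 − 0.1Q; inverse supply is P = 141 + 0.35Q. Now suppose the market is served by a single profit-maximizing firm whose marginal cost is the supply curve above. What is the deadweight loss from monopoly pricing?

Competitive equilibrium: 201 − 0.1Q = 141 + 0.35Q → Q* = 133.3333, P* = 187.6667.
Marginal revenue: MR = 201 − 0.2Q. Set MR = MC: 201 − 0.2Q = 141 + 0.35Q → Q_m = 109.0909.
Price P_m = 201 − 0.1·109.0909 = 190.0909; MC(Q_m) = 141 + 0.35·109.0909 = 179.1818.
Competitive Q* = 133.3333, so ΔQ = 24.2424; wedge = 190.0909 − 179.1818 = 10.9091.
Deadweight loss = ½ × 24.2424 × 10.9091 = 132.23.

132.23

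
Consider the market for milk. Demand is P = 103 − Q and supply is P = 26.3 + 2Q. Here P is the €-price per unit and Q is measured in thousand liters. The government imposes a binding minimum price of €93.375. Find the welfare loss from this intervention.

€381.21 thousand

Competitive equilibrium: 103 − Q = 26.3 + 2Q → Q* = 25.5667, P* = 77.4333.
At the floor P = 93.375, quantity demanded = (103 − 93.375)/1 = 9.625.
Sellers' marginal cost at Q' = 9.625: 26.3 + 2·9.625 = 45.55.
ΔQ = 25.5667 − 9.625 = 15.9417; wedge = 93.375 − 45.55 = 47.825.
Deadweight loss = ½ × 15.9417 × 47.825 = €381.21 thousand.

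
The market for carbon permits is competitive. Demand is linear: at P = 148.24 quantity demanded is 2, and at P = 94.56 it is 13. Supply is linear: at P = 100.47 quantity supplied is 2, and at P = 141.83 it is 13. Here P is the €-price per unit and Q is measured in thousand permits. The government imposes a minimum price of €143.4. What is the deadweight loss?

€88.93 thousand

Demand slope = (94.56 − 148.24)/(13 − 2) = −4.88, so P = 158 − 4.88Q.
Supply slope = (141.83 − 100.47)/(13 − 2) = 3.76, so P = 92.95 + 3.76Q.
Competitive equilibrium: 158 − 4.88Q = 92.95 + 3.76Q → Q* = 7.5289, P* = 121.2588.
At the floor P = 143.4, quantity demanded = (158 − 143.4)/4.88 = 2.9918.
Sellers' marginal cost at Q' = 2.9918: 92.95 + 3.76·2.9918 = 104.1992.
ΔQ = 7.5289 − 2.9918 = 4.5371; wedge = 143.4 − 104.1992 = 39.2008.
DWL = ½ × 4.5371 × 39.2008 = €88.93 thousand.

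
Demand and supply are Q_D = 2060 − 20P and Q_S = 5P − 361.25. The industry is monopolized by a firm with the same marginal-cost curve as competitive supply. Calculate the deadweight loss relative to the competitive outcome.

In inverse form: demand P = 103 − 0.05Q, supply P = 72.25 + 0.2Q.
Competitive equilibrium: 103 − 0.05Q = 72.25 + 0.2Q → Q* = 123, P* = 96.85.
Marginal revenue: MR = 103 − 0.1Q. Set MR = MC: 103 − 0.1Q = 72.25 + 0.2Q → Q_m = 102.5.
Price P_m = 103 − 0.05·102.5 = 97.875; MC(Q_m) = 72.25 + 0.2·102.5 = 92.75.
Competitive Q* = 123, so ΔQ = 20.5; wedge = 97.875 − 92.75 = 5.125.
Deadweight loss = ½ × 20.5 × 5.125 = 52.53.

52.53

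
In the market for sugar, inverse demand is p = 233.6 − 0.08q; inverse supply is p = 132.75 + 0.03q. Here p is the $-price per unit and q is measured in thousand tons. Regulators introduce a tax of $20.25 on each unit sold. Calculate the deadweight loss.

$1863.92 thousand

Competitive equilibrium: 233.6 − 0.08q = 132.75 + 0.03q → q* = 916.8182, p* = 160.2545.
With the tax, the buyer price exceeds the seller price by 20.25: (233.6 − 0.08q) − (132.75 + 0.03q) = 20.25 → q' = 732.7273.
Δq = 916.8182 − 732.7273 = 184.0909; the wedge equals the tax, 20.25.
Deadweight loss = ½ × 184.0909 × 20.25 = $1863.92 thousand.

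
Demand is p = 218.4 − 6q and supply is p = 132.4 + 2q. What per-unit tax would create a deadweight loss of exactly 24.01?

19.6

Competitive equilibrium: 218.4 − 6q = 132.4 + 2q → q* = 10.75, p* = 153.9.
A tax t gives Δq = t/8 and wedge t, so DWL = t²/16.
t²/16 = 24.01 → t² = 384.16 → t = 19.6.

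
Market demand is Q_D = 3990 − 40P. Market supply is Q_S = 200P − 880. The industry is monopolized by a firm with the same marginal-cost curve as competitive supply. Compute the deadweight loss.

31307.24

In inverse form: demand P = 99.75 − 0.025Q, supply P = 4.4 + 0.005Q.
Competitive equilibrium: 99.75 − 0.025Q = 4.4 + 0.005Q → Q* = 3178.33333, P* = 20.29167.
Marginal revenue: MR = 99.75 − 0.05Q. Set MR = MC: 99.75 − 0.05Q = 4.4 + 0.005Q → Q_m = 1733.63636.
Price P_m = 99.75 − 0.025·1733.63636 = 56.40909; MC(Q_m) = 4.4 + 0.005·1733.63636 = 13.06818.
Competitive Q* = 3178.33333, so ΔQ = 1444.69697; wedge = 56.40909 − 13.06818 = 43.34091.
Deadweight loss = ½ × 1444.69697 × 43.34091 = 31307.24.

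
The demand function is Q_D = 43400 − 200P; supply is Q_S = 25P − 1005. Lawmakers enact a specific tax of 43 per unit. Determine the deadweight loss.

In inverse form: demand P = 217 − 0.005Q, supply P = 40.2 + 0.04Q.
Competitive equilibrium: 217 − 0.005Q = 40.2 + 0.04Q → Q* = 3928.88889, P* = 197.35556.
With the tax, the buyer price exceeds the seller price by 43: (217 − 0.005Q) − (40.2 + 0.04Q) = 43 → Q' = 2973.33333.
ΔQ = 3928.88889 − 2973.33333 = 955.55556; the wedge equals the tax, 43.
DWL = ½ × 955.55556 × 43 = 20544.44.

20544.44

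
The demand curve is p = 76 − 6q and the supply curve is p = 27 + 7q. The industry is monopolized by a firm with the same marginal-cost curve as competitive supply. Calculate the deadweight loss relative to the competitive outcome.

9.21

Competitive equilibrium: 76 − 6q = 27 + 7q → q* = 3.7692, p* = 53.3846.
Marginal revenue: MR = 76 − 12q. Set MR = MC: 76 − 12q = 27 + 7q → q_m = 2.5789.
Price p_m = 76 − 6·2.5789 = 60.5266; MC(q_m) = 27 + 7·2.5789 = 45.0523.
Competitive q* = 3.7692, so Δq = 1.1903; wedge = 60.5266 − 45.0523 = 15.4743.
The triangle = ½ × 1.1903 × 15.4743 = 9.21.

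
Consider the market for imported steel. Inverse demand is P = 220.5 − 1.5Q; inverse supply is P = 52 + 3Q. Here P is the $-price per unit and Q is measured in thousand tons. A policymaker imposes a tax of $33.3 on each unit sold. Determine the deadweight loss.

$123.21 thousand

Competitive equilibrium: 220.5 − 1.5Q = 52 + 3Q → Q* = 37.4444, P* = 164.3333.
With the tax, the buyer price exceeds the seller price by 33.3: (220.5 − 1.5Q) − (52 + 3Q) = 33.3 → Q' = 30.0444.
ΔQ = 37.4444 − 30.0444 = 7.4; the wedge equals the tax, 33.3.
Welfare loss = ½ × 7.4 × 33.3 = $123.21 thousand.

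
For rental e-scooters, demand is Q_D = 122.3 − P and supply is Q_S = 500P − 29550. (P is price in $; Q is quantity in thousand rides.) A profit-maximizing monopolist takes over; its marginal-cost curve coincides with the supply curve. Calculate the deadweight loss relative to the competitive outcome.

In inverse form: demand P = 122.3 − Q, supply P = 59.1 + 0.002Q.
Competitive equilibrium: 122.3 − Q = 59.1 + 0.002Q → Q* = 63.0739, P* = 59.2261.
Marginal revenue: MR = 122.3 − 2Q. Set MR = MC: 122.3 − 2Q = 59.1 + 0.002Q → Q_m = 31.5684.
Price P_m = 122.3 − 1·31.5684 = 90.7316; MC(Q_m) = 59.1 + 0.002·31.5684 = 59.1631.
Competitive Q* = 63.0739, so ΔQ = 31.5055; wedge = 90.7316 − 59.1631 = 31.5685.
DWL = ½ × 31.5055 × 31.5685 = $497.29 thousand.

$497.29 thousand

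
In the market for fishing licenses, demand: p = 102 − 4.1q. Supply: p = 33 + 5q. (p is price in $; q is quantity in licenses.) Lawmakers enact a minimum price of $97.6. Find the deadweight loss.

Competitive equilibrium: 102 − 4.1q = 33 + 5q → q* = 7.5824, p* = 70.9121.
At the floor p = 97.6, quantity demanded = (102 − 97.6)/4.1 = 1.0732.
Sellers' marginal cost at q' = 1.0732: 33 + 5·1.0732 = 38.366.
Δq = 7.5824 − 1.0732 = 6.5092; wedge = 97.6 − 38.366 = 59.234.
The triangle = ½ × 6.5092 × 59.234 = $192.78.

$192.78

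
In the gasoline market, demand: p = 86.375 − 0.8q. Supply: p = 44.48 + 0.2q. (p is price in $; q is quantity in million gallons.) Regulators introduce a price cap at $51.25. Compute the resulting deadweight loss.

$32.36 million

Competitive equilibrium: 86.375 − 0.8q = 44.48 + 0.2q → q* = 41.895, p* = 52.859.
At the ceiling p = 51.25, quantity supplied = (51.25 − 44.48)/0.2 = 33.85.
Willingness to pay at q' = 33.85: 86.375 − 0.8·33.85 = 59.295.
Δq = 41.895 − 33.85 = 8.045; wedge = 59.295 − 51.25 = 8.045.
The triangle = ½ × 8.045 × 8.045 = $32.36 million.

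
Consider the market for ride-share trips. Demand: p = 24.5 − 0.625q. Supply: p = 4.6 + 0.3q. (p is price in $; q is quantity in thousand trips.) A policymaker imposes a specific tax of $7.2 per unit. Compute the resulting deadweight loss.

$28.02 thousand

Competitive equilibrium: 24.5 − 0.625q = 4.6 + 0.3q → q* = 21.5135, p* = 11.0541.
With the tax, the buyer price exceeds the seller price by 7.2: (24.5 − 0.625q) − (4.6 + 0.3q) = 7.2 → q' = 13.7297.
Δq = 21.5135 − 13.7297 = 7.7838; the wedge equals the tax, 7.2.
The triangle = ½ × 7.7838 × 7.2 = $28.02 thousand.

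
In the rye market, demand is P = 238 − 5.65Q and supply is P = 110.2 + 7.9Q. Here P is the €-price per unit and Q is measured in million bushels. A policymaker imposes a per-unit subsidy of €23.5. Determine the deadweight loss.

Competitive equilibrium: 238 − 5.65Q = 110.2 + 7.9Q → Q* = 9.4317, P* = 184.7107.
The subsidy lowers effective supply by 23.5: P = 86.7 + 7.9Q.
New quantity: 238 − 5.65Q = 86.7 + 7.9Q → Q' = 11.1661.
Overproduction ΔQ = 11.1661 − 9.4317 = 1.7344; wedge = subsidy = 23.5.
Welfare loss = ½ × 1.7344 × 23.5 = €20.38 million.

€20.38 million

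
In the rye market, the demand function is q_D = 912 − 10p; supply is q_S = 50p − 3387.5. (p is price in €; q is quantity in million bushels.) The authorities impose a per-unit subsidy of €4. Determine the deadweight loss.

€66.67 million

In inverse form: demand p = 91.2 − 0.1q, supply p = 67.75 + 0.02q.
Competitive equilibrium: 91.2 − 0.1q = 67.75 + 0.02q → q* = 195.4167, p* = 71.6583.
The subsidy lowers effective supply by 4: p = 63.75 + 0.02q.
New quantity: 91.2 − 0.1q = 63.75 + 0.02q → q' = 228.75.
Overproduction Δq = 228.75 − 195.4167 = 33.3333; wedge = subsidy = 4.
Welfare loss = ½ × 33.3333 × 4 = €66.67 million.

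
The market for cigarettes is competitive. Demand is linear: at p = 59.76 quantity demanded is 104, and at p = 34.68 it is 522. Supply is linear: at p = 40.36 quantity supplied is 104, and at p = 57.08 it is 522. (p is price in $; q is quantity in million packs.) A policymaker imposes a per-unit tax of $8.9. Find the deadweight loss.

Demand slope = (34.68 − 59.76)/(522 − 104) = −0.06, so p = 66 − 0.06q.
Supply slope = (57.08 − 40.36)/(522 − 104) = 0.04, so p = 36.2 + 0.04q.
Competitive equilibrium: 66 − 0.06q = 36.2 + 0.04q → q* = 298, p* = 48.12.
With the tax, the buyer price exceeds the seller price by 8.9: (66 − 0.06q) − (36.2 + 0.04q) = 8.9 → q' = 209.
Δq = 298 − 209 = 89; the wedge equals the tax, 8.9.
Deadweight loss = ½ × 89 × 8.9 = $396.05 million.

$396.05 million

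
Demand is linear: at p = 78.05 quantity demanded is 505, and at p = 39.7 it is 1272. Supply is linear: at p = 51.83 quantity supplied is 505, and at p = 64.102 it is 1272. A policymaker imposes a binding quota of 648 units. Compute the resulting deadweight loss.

Demand slope = (39.7 − 78.05)/(1272 − 505) = −0.05, so p = 103.3 − 0.05q.
Supply slope = (64.102 − 51.83)/(1272 − 505) = 0.016, so p = 43.75 + 0.016q.
Competitive equilibrium: 103.3 − 0.05q = 43.75 + 0.016q → q* = 902.2727, p* = 58.1864.
At q = 648: demand price = 103.3 − 0.05·648 = 70.9; supply price = 43.75 + 0.016·648 = 54.118.
Δq = 902.2727 − 648 = 254.2727; wedge = 70.9 − 54.118 = 16.782.
DWL = ½ × 254.2727 × 16.782 = 2133.60.

2133.60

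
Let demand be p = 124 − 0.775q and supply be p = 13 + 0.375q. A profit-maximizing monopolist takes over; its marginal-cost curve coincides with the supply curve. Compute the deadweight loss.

Competitive equilibrium: 124 − 0.775q = 13 + 0.375q → q* = 96.5217, p* = 49.1957.
Marginal revenue: MR = 124 − 1.55q. Set MR = MC: 124 − 1.55q = 13 + 0.375q → q_m = 57.6623.
Price p_m = 124 − 0.775·57.6623 = 79.3117; MC(q_m) = 13 + 0.375·57.6623 = 34.6234.
Competitive q* = 96.5217, so Δq = 38.8594; wedge = 79.3117 − 34.6234 = 44.6883.
DWL = ½ × 38.8594 × 44.6883 = 868.28.

868.28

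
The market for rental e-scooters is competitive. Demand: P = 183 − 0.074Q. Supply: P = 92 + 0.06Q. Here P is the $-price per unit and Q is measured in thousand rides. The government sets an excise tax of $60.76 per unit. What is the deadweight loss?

Competitive equilibrium: 183 − 0.074Q = 92 + 0.06Q → Q* = 679.1045, P* = 132.7463.
With the tax, the buyer price exceeds the seller price by 60.76: (183 − 0.074Q) − (92 + 0.06Q) = 60.76 → Q' = 225.6716.
ΔQ = 679.1045 − 225.6716 = 453.4329; the wedge equals the tax, 60.76.
Deadweight loss = ½ × 453.4329 × 60.76 = $13775.29 thousand.

$13775.29 thousand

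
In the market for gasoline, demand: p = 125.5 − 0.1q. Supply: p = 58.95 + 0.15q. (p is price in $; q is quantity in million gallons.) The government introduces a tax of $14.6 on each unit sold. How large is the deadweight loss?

Competitive equilibrium: 125.5 − 0.1q = 58.95 + 0.15q → q* = 266.2, p* = 98.88.
With the tax, the buyer price exceeds the seller price by 14.6: (125.5 − 0.1q) − (58.95 + 0.15q) = 14.6 → q' = 207.8.
Δq = 266.2 − 207.8 = 58.4; the wedge equals the tax, 14.6.
Welfare loss = ½ × 58.4 × 14.6 = $426.32 million.

$426.32 million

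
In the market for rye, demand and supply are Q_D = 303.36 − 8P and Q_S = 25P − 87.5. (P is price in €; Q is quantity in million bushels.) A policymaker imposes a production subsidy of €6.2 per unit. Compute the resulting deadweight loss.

€116.48 million

In inverse form: demand P = 37.92 − 0.125Q, supply P = 3.5 + 0.04Q.
Competitive equilibrium: 37.92 − 0.125Q = 3.5 + 0.04Q → Q* = 208.6061, P* = 11.8442.
The subsidy lowers effective supply by 6.2: P = 0.04Q − 2.7.
New quantity: 37.92 − 0.125Q = 0.04Q − 2.7 → Q' = 246.1818.
Overproduction ΔQ = 246.1818 − 208.6061 = 37.5757; wedge = subsidy = 6.2.
Deadweight loss = ½ × 37.5757 × 6.2 = €116.48 million.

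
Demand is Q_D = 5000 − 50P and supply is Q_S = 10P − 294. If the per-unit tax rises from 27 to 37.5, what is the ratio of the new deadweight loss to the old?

1.929

In inverse form: demand P = 100 − 0.02Q, supply P = 29.4 + 0.1Q.
Competitive equilibrium: 100 − 0.02Q = 29.4 + 0.1Q → Q* = 588.3333, P* = 88.2333.
For a per-unit tax t: ΔQ = t/0.12, so DWL = ½·t·(t/0.12) = t²/0.24.
At t = 27: DWL = 3037.5. At t = 37.5: DWL = 5859.375.
Ratio = (37.5/27)² = 1.929.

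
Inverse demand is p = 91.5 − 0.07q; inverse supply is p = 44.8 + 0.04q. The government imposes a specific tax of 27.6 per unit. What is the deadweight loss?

Competitive equilibrium: 91.5 − 0.07q = 44.8 + 0.04q → q* = 424.5455, p* = 61.7818.
With the tax, the buyer price exceeds the seller price by 27.6: (91.5 − 0.07q) − (44.8 + 0.04q) = 27.6 → q' = 173.6364.
Δq = 424.5455 − 173.6364 = 250.9091; the wedge equals the tax, 27.6.
Deadweight loss = ½ × 250.9091 × 27.6 = 3462.55.

3462.55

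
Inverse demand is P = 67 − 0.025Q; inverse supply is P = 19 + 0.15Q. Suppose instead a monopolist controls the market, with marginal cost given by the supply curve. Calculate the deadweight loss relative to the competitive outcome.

102.86

Competitive equilibrium: 67 − 0.025Q = 19 + 0.15Q → Q* = 274.2857, P* = 60.1429.
Marginal revenue: MR = 67 − 0.05Q. Set MR = MC: 67 − 0.05Q = 19 + 0.15Q → Q_m = 240.
Price P_m = 67 − 0.025·240 = 61; MC(Q_m) = 19 + 0.15·240 = 55.
Competitive Q* = 274.2857, so ΔQ = 34.2857; wedge = 61 − 55 = 6.
Welfare loss = ½ × 34.2857 × 6 = 102.86.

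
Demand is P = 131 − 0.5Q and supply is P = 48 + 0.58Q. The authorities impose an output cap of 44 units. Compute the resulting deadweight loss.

Competitive equilibrium: 131 − 0.5Q = 48 + 0.58Q → Q* = 76.8519, P* = 92.5741.
At Q = 44: demand price = 131 − 0.5·44 = 109; supply price = 48 + 0.58·44 = 73.52.
ΔQ = 76.8519 − 44 = 32.8519; wedge = 109 − 73.52 = 35.48.
DWL = ½ × 32.8519 × 35.48 = 582.79.

582.79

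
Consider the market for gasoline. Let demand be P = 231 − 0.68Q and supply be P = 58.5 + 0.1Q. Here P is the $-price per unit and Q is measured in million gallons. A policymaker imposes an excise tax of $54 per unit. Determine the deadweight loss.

$1869.23 million

Competitive equilibrium: 231 − 0.68Q = 58.5 + 0.1Q → Q* = 221.1538, P* = 80.6154.
With the tax, the buyer price exceeds the seller price by 54: (231 − 0.68Q) − (58.5 + 0.1Q) = 54 → Q' = 151.9231.
ΔQ = 221.1538 − 151.9231 = 69.2307; the wedge equals the tax, 54.
Welfare loss = ½ × 69.2307 × 54 = $1869.23 million.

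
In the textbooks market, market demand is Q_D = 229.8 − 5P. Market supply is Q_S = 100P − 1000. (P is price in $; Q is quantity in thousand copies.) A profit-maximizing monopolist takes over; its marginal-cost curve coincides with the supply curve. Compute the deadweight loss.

In inverse form: demand P = 45.96 − 0.2Q, supply P = 10 + 0.01Q.
Competitive equilibrium: 45.96 − 0.2Q = 10 + 0.01Q → Q* = 171.2381, P* = 11.71238.
Marginal revenue: MR = 45.96 − 0.4Q. Set MR = MC: 45.96 − 0.4Q = 10 + 0.01Q → Q_m = 87.70732.
Price P_m = 45.96 − 0.2·87.70732 = 28.41854; MC(Q_m) = 10 + 0.01·87.70732 = 10.87707.
Competitive Q* = 171.2381, so ΔQ = 83.53078; wedge = 28.41854 − 10.87707 = 17.54147.
Welfare loss = ½ × 83.53078 × 17.54147 = $732.63 thousand.

$732.63 thousand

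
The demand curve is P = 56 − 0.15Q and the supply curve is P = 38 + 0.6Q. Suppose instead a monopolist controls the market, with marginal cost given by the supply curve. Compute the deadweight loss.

Competitive equilibrium: 56 − 0.15Q = 38 + 0.6Q → Q* = 24, P* = 52.4.
Marginal revenue: MR = 56 − 0.3Q. Set MR = MC: 56 − 0.3Q = 38 + 0.6Q → Q_m = 20.
Price P_m = 56 − 0.15·20 = 53; MC(Q_m) = 38 + 0.6·20 = 50.
Competitive Q* = 24, so ΔQ = 4; wedge = 53 − 50 = 3.
Deadweight loss = ½ × 4 × 3 = 6.

6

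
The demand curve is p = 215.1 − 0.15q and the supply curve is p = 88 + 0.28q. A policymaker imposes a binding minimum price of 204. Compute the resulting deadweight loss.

Competitive equilibrium: 215.1 − 0.15q = 88 + 0.28q → q* = 295.5814, p* = 170.7628.
At the floor p = 204, quantity demanded = (215.1 − 204)/0.15 = 74.
Sellers' marginal cost at q' = 74: 88 + 0.28·74 = 108.72.
Δq = 295.5814 − 74 = 221.5814; wedge = 204 − 108.72 = 95.28.
The triangle = ½ × 221.5814 × 95.28 = 10556.14.

10556.14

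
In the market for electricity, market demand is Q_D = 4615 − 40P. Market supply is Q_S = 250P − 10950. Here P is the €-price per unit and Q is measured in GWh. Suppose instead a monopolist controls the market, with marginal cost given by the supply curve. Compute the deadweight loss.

€18931.60

In inverse form: demand P = 115.375 − 0.025Q, supply P = 43.8 + 0.004Q.
Competitive equilibrium: 115.375 − 0.025Q = 43.8 + 0.004Q → Q* = 2468.10345, P* = 53.67241.
Marginal revenue: MR = 115.375 − 0.05Q. Set MR = MC: 115.375 − 0.05Q = 43.8 + 0.004Q → Q_m = 1325.46296.
Price P_m = 115.375 − 0.025·1325.46296 = 82.23843; MC(Q_m) = 43.8 + 0.004·1325.46296 = 49.10185.
Competitive Q* = 2468.10345, so ΔQ = 1142.64049; wedge = 82.23843 − 49.10185 = 33.13658.
DWL = ½ × 1142.64049 × 33.13658 = €18931.60.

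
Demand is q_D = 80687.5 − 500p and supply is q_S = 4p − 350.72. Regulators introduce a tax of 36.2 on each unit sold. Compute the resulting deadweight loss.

2600.08

In inverse form: demand p = 161.375 − 0.002q, supply p = 87.68 + 0.25q.
Competitive equilibrium: 161.375 − 0.002q = 87.68 + 0.25q → q* = 292.4405, p* = 160.7901.
With the tax, the buyer price exceeds the seller price by 36.2: (161.375 − 0.002q) − (87.68 + 0.25q) = 36.2 → q' = 148.7897.
Δq = 292.4405 − 148.7897 = 143.6508; the wedge equals the tax, 36.2.
Deadweight loss = ½ × 143.6508 × 36.2 = 2600.08.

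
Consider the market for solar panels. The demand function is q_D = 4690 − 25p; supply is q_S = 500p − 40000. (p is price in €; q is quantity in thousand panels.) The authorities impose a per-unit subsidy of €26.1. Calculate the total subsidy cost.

€83085 thousand

In inverse form: demand p = 187.6 − 0.04q, supply p = 80 + 0.002q.
Competitive equilibrium: 187.6 − 0.04q = 80 + 0.002q → q* = 2561.9048, p* = 85.1238.
The subsidy lowers effective supply by 26.1: p = 53.9 + 0.002q.
New quantity: 187.6 − 0.04q = 53.9 + 0.002q → q' = 3183.3333.
Total subsidy cost = 26.1 × 3183.3333 = €83085 thousand.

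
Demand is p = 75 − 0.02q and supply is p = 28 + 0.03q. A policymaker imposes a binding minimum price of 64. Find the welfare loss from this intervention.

Competitive equilibrium: 75 − 0.02q = 28 + 0.03q → q* = 940, p* = 56.2.
At the floor p = 64, quantity demanded = (75 − 64)/0.02 = 550.
Sellers' marginal cost at q' = 550: 28 + 0.03·550 = 44.5.
Δq = 940 − 550 = 390; wedge = 64 − 44.5 = 19.5.
Welfare loss = ½ × 390 × 19.5 = 3802.50.

3802.50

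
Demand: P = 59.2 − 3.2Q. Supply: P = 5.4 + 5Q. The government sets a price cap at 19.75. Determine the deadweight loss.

55.86

Competitive equilibrium: 59.2 − 3.2Q = 5.4 + 5Q → Q* = 6.561, P* = 38.2049.
At the ceiling P = 19.75, quantity supplied = (19.75 − 5.4)/5 = 2.87.
Willingness to pay at Q' = 2.87: 59.2 − 3.2·2.87 = 50.016.
ΔQ = 6.561 − 2.87 = 3.691; wedge = 50.016 − 19.75 = 30.266.
Welfare loss = ½ × 3.691 × 30.266 = 55.86.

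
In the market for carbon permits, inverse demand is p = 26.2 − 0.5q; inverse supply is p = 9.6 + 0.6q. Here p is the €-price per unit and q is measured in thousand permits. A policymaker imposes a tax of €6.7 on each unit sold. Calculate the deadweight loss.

Competitive equilibrium: 26.2 − 0.5q = 9.6 + 0.6q → q* = 15.0909, p* = 18.6545.
With the tax, the buyer price exceeds the seller price by 6.7: (26.2 − 0.5q) − (9.6 + 0.6q) = 6.7 → q' = 9.
Δq = 15.0909 − 9 = 6.0909; the wedge equals the tax, 6.7.
DWL = ½ × 6.0909 × 6.7 = €20.40 thousand.

€20.40 thousand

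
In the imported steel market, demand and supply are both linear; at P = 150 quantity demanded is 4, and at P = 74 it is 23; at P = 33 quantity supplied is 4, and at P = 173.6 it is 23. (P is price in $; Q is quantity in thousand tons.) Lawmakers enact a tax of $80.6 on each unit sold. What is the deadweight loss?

$284.93 thousand

Demand slope = (74 − 150)/(23 − 4) = −4, so P = 166 − 4Q.
Supply slope = (173.6 − 33)/(23 − 4) = 7.4, so P = 3.4 + 7.4Q.
Competitive equilibrium: 166 − 4Q = 3.4 + 7.4Q → Q* = 14.2632, P* = 108.9474.
With the tax, the buyer price exceeds the seller price by 80.6: (166 − 4Q) − (3.4 + 7.4Q) = 80.6 → Q' = 7.193.
ΔQ = 14.2632 − 7.193 = 7.0702; the wedge equals the tax, 80.6.
The triangle = ½ × 7.0702 × 80.6 = $284.93 thousand.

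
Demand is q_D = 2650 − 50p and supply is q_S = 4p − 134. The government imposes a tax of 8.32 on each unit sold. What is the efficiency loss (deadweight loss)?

In inverse form: demand p = 53 − 0.02q, supply p = 33.5 + 0.25q.
Competitive equilibrium: 53 − 0.02q = 33.5 + 0.25q → q* = 72.2222, p* = 51.5556.
With the tax, the buyer price exceeds the seller price by 8.32: (53 − 0.02q) − (33.5 + 0.25q) = 8.32 → q' = 41.4074.
Δq = 72.2222 − 41.4074 = 30.8148; the wedge equals the tax, 8.32.
Welfare loss = ½ × 30.8148 × 8.32 = 128.19.

128.19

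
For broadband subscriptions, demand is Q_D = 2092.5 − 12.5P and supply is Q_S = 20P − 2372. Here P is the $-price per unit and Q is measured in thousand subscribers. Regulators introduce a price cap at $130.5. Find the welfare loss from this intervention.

$1226.84 thousand

In inverse form: demand P = 167.4 − 0.08Q, supply P = 118.6 + 0.05Q.
Competitive equilibrium: 167.4 − 0.08Q = 118.6 + 0.05Q → Q* = 375.3846, P* = 137.3692.
At the ceiling P = 130.5, quantity supplied = (130.5 − 118.6)/0.05 = 238.
Willingness to pay at Q' = 238: 167.4 − 0.08·238 = 148.36.
ΔQ = 375.3846 − 238 = 137.3846; wedge = 148.36 − 130.5 = 17.86.
Welfare loss = ½ × 137.3846 × 17.86 = $1226.84 thousand.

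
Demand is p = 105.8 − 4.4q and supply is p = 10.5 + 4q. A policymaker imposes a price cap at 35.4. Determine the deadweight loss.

Competitive equilibrium: 105.8 − 4.4q = 10.5 + 4q → q* = 11.3452, p* = 55.881.
At the ceiling p = 35.4, quantity supplied = (35.4 − 10.5)/4 = 6.225.
Willingness to pay at q' = 6.225: 105.8 − 4.4·6.225 = 78.41.
Δq = 11.3452 − 6.225 = 5.1202; wedge = 78.41 − 35.4 = 43.01.
Deadweight loss = ½ × 5.1202 × 43.01 = 110.11.

110.11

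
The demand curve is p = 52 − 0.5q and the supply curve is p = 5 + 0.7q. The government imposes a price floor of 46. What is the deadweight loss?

Competitive equilibrium: 52 − 0.5q = 5 + 0.7q → q* = 39.1667, p* = 32.4167.
At the floor p = 46, quantity demanded = (52 − 46)/0.5 = 12.
Sellers' marginal cost at q' = 12: 5 + 0.7·12 = 13.4.
Δq = 39.1667 − 12 = 27.1667; wedge = 46 − 13.4 = 32.6.
DWL = ½ × 27.1667 × 32.6 = 442.82.

442.82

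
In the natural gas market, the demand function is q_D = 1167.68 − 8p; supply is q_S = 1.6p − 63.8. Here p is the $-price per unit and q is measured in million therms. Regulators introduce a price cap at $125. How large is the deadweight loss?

$10.32 million

In inverse form: demand p = 145.96 − 0.125q, supply p = 39.875 + 0.625q.
Competitive equilibrium: 145.96 − 0.125q = 39.875 + 0.625q → q* = 141.4467, p* = 128.2792.
At the ceiling p = 125, quantity supplied = (125 − 39.875)/0.625 = 136.2.
Willingness to pay at q' = 136.2: 145.96 − 0.125·136.2 = 128.935.
Δq = 141.4467 − 136.2 = 5.2467; wedge = 128.935 − 125 = 3.935.
Welfare loss = ½ × 5.2467 × 3.935 = $10.32 million.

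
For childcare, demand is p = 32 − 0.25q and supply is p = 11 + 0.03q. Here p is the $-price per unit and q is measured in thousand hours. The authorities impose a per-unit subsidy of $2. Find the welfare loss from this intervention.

Competitive equilibrium: 32 − 0.25q = 11 + 0.03q → q* = 75, p* = 13.25.
The subsidy lowers effective supply by 2: p = 9 + 0.03q.
New quantity: 32 − 0.25q = 9 + 0.03q → q' = 82.1429.
Overproduction Δq = 82.1429 − 75 = 7.1429; wedge = subsidy = 2.
DWL = ½ × 7.1429 × 2 = $7.14 thousand.

$7.14 thousand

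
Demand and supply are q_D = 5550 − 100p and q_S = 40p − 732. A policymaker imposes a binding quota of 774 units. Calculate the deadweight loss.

In inverse form: demand p = 55.5 − 0.01q, supply p = 18.3 + 0.025q.
Competitive equilibrium: 55.5 − 0.01q = 18.3 + 0.025q → q* = 1062.8571, p* = 44.8714.
At q = 774: demand price = 55.5 − 0.01·774 = 47.76; supply price = 18.3 + 0.025·774 = 37.65.
Δq = 1062.8571 − 774 = 288.8571; wedge = 47.76 − 37.65 = 10.11.
Deadweight loss = ½ × 288.8571 × 10.11 = 1460.17.

1460.17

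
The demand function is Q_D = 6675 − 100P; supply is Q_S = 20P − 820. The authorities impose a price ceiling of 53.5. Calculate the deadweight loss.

963.02

In inverse form: demand P = 66.75 − 0.01Q, supply P = 41 + 0.05Q.
Competitive equilibrium: 66.75 − 0.01Q = 41 + 0.05Q → Q* = 429.1667, P* = 62.4583.
At the ceiling P = 53.5, quantity supplied = (53.5 − 41)/0.05 = 250.
Willingness to pay at Q' = 250: 66.75 − 0.01·250 = 64.25.
ΔQ = 429.1667 − 250 = 179.1667; wedge = 64.25 − 53.5 = 10.75.
The triangle = ½ × 179.1667 × 10.75 = 963.02.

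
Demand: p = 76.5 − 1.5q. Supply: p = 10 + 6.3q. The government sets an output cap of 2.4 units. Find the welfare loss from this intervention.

Competitive equilibrium: 76.5 − 1.5q = 10 + 6.3q → q* = 8.5256, p* = 63.7115.
At q = 2.4: demand price = 76.5 − 1.5·2.4 = 72.9; supply price = 10 + 6.3·2.4 = 25.12.
Δq = 8.5256 − 2.4 = 6.1256; wedge = 72.9 − 25.12 = 47.78.
Welfare loss = ½ × 6.1256 × 47.78 = 146.34.

146.34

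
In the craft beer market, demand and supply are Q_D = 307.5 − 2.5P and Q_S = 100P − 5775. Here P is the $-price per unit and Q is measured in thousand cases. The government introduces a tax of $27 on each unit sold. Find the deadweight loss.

In inverse form: demand P = 123 − 0.4Q, supply P = 57.75 + 0.01Q.
Competitive equilibrium: 123 − 0.4Q = 57.75 + 0.01Q → Q* = 159.1463, P* = 59.3415.
With the tax, the buyer price exceeds the seller price by 27: (123 − 0.4Q) − (57.75 + 0.01Q) = 27 → Q' = 93.2927.
ΔQ = 159.1463 − 93.2927 = 65.8536; the wedge equals the tax, 27.
DWL = ½ × 65.8536 × 27 = $889.02 thousand.

$889.02 thousand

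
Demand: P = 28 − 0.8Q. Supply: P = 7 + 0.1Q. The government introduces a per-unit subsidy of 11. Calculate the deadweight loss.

Competitive equilibrium: 28 − 0.8Q = 7 + 0.1Q → Q* = 23.3333, P* = 9.3333.
The subsidy lowers effective supply by 11: P = 0.1Q − 4.
New quantity: 28 − 0.8Q = 0.1Q − 4 → Q' = 35.5556.
Overproduction ΔQ = 35.5556 − 23.3333 = 12.2223; wedge = subsidy = 11.
DWL = ½ × 12.2223 × 11 = 67.22.

67.22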